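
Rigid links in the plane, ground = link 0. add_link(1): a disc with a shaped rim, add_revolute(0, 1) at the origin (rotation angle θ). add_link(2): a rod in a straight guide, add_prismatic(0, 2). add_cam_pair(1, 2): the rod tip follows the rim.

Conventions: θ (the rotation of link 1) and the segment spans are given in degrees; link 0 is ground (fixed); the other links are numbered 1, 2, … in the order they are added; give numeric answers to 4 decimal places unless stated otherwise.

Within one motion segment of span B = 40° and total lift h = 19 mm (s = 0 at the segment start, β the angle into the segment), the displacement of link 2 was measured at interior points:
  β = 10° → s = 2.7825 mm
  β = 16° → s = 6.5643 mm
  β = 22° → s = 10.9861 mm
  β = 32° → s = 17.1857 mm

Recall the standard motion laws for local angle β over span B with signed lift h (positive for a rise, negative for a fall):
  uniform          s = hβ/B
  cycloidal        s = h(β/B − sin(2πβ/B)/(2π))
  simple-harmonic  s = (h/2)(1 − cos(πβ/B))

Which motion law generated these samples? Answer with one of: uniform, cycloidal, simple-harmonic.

candidates at β/B = r: uniform s = h·r (linear in β); cycloidal s = h·(r − sin(2πr)/(2π)); simple-harmonic s = (h/2)(1 − cos(πr))
β=10°: printed 2.7825 | uniform 4.7500, cycloidal 1.7261, simple-harmonic 2.7825
β=16°: printed 6.5643 | uniform 7.6000, cycloidal 5.8226, simple-harmonic 6.5643
β=22°: printed 10.9861 | uniform 10.4500, cycloidal 11.3845, simple-harmonic 10.9861
β=32°: printed 17.1857 | uniform 15.2000, cycloidal 18.0759, simple-harmonic 17.1857
only one law matches every sample → simple-harmonic

simple-harmonic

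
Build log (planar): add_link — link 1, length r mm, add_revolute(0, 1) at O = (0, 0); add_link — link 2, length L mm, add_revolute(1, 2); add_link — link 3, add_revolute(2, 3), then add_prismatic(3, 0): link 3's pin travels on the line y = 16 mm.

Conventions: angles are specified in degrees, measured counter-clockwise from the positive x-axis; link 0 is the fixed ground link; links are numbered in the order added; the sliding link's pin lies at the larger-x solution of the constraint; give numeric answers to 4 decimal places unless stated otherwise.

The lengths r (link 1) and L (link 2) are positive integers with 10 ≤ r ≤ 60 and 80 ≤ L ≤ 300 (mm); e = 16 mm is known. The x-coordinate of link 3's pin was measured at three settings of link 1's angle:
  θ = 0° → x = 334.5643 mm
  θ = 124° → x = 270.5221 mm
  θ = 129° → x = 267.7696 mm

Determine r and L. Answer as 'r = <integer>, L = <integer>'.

constraint per measurement: (x − r cos θ)² + (r sin θ − e)² = L²
subtracting the θ₁ and θ₂ equations cancels the r² and L² terms:
r = (x₁² − x₂²) / (2[(x₁cos θ₁ + e sin θ₁) − (x₂cos θ₂ + e sin θ₂)]) = 41.0000 → r = 41
L² = (x₁ − r cos θ₁)² + (r sin θ₁ − e)² = 86435.9982 → L = 294.0000 → L = 294
check at θ₃=129°: x = 267.7696 (printed 267.7696) ✓

r = 41, L = 294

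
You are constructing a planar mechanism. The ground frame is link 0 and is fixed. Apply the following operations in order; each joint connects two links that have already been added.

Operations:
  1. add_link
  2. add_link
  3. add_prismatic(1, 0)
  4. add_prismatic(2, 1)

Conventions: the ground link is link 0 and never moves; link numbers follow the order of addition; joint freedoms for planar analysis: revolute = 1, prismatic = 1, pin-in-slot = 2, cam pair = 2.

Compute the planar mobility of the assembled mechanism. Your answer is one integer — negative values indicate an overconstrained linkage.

ground; <1,0,0>
#1 <2,0,0>
#2 <3,0,0>
P:1↔0 J1 <3,1,0>
P:2↔1 J1 <3,2,0>
3×2 − 2×2 − 1×0 = 2

M = 2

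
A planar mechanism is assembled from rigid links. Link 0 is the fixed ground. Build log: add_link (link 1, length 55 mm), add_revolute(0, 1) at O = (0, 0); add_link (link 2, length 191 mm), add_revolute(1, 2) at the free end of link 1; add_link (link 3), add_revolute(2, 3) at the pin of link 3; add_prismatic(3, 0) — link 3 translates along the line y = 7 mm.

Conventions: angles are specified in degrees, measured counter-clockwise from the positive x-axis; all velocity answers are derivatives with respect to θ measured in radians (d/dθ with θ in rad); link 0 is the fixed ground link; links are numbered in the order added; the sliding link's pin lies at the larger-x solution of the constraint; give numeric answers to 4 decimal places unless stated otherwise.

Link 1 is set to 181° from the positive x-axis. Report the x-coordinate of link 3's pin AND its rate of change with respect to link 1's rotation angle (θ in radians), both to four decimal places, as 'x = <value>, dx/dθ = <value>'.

geometry: r = 55 mm, L = 191 mm, e = 7 mm
crank pin P = (r cos θ, r sin θ) = (-54.991623, -0.959882)
h = r sin θ − e = -0.959882 − 7 = -7.959882
x = r cos θ + √(L² − h²) = -54.991623 + 190.834065 = 135.842442
dx/dθ = −r sin θ − h·r cos θ/√(L² − h²) (θ in radians; h = -7.959882) = -1.333874

x = 135.8424, dx/dθ = -1.3339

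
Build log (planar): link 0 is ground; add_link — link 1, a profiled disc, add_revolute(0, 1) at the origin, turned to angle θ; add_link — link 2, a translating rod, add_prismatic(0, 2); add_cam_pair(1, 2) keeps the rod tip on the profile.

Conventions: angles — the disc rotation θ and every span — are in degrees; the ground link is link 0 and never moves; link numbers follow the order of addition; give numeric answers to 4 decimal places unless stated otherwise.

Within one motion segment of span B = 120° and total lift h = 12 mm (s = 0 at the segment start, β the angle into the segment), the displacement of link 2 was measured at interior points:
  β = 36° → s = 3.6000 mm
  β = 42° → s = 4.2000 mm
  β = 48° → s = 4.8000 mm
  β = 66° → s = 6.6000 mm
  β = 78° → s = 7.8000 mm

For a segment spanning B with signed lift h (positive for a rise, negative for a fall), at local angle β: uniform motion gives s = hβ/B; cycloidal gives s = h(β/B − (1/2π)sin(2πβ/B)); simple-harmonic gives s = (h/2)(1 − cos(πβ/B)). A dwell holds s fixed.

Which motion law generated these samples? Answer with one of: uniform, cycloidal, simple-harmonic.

candidates at β/B = r: uniform s = h·r (linear in β); cycloidal s = h·(r − sin(2πr)/(2π)); simple-harmonic s = (h/2)(1 − cos(πr))
β=36°: printed 3.6000 | uniform 3.6000, cycloidal 1.7836, simple-harmonic 2.4733
β=42°: printed 4.2000 | uniform 4.2000, cycloidal 2.6549, simple-harmonic 3.2761
β=48°: printed 4.8000 | uniform 4.8000, cycloidal 3.6774, simple-harmonic 4.1459
β=66°: printed 6.6000 | uniform 6.6000, cycloidal 7.1902, simple-harmonic 6.9386
β=78°: printed 7.8000 | uniform 7.8000, cycloidal 9.3451, simple-harmonic 8.7239
only one law matches every sample → uniform

uniform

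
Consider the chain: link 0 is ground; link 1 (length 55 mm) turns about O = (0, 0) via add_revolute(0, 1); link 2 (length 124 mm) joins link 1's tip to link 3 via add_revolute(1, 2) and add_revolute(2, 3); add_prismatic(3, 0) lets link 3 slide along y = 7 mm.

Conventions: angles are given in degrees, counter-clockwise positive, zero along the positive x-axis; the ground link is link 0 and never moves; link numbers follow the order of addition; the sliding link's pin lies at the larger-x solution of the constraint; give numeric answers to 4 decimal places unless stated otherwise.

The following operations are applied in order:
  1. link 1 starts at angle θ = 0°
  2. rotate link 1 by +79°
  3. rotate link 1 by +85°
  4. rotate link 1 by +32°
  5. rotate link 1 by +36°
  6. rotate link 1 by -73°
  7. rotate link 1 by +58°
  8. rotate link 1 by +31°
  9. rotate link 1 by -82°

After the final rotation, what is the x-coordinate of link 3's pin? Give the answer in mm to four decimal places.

geometry: r = 55 mm, L = 124 mm, e = 7 mm; θ starts at 0°
rotate link 1 by +79°: θ ← 0° +79° = 79°
rotate link 1 by +85°: θ ← 79° +85° = 164°
rotate link 1 by +32°: θ ← 164° +32° = 196°
rotate link 1 by +36°: θ ← 196° +36° = 232°
rotate link 1 by -73°: θ ← 232° -73° = 159°
rotate link 1 by +58°: θ ← 159° +58° = 217°
rotate link 1 by +31°: θ ← 217° +31° = 248°
rotate link 1 by -82°: θ ← 248° -82° = 166°
crank pin P = (r cos θ, r sin θ) = (-53.366265, 13.305704)
h = r sin θ − e = 13.305704 − 7 = 6.305704
x = r cos θ + √(L² − h²) = -53.366265 + 123.839566 = 70.473301

70.4733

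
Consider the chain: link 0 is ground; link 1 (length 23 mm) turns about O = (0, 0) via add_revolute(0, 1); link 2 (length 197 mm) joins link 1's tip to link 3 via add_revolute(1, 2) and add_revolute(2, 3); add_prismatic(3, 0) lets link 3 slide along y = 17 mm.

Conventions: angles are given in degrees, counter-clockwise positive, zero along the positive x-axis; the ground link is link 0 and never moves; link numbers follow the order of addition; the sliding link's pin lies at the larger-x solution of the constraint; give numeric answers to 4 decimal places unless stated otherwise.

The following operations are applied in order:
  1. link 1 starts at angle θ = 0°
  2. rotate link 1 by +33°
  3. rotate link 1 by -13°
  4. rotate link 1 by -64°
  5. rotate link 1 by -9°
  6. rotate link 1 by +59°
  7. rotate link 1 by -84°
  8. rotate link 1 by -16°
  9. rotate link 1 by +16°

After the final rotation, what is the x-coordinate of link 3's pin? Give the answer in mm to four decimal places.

geometry: r = 23 mm, L = 197 mm, e = 17 mm; θ starts at 0°
rotate link 1 by +33°: θ ← 0° +33° = 33°
rotate link 1 by -13°: θ ← 33° -13° = 20°
rotate link 1 by -64°: θ ← 20° -64° = -44°
rotate link 1 by -9°: θ ← -44° -9° = -53°
rotate link 1 by +59°: θ ← -53° +59° = 6°
rotate link 1 by -84°: θ ← 6° -84° = -78°
rotate link 1 by -16°: θ ← -78° -16° = -94°
rotate link 1 by +16°: θ ← -94° +16° = -78°
crank pin P = (r cos θ, r sin θ) = (4.781969, -22.497395)
h = r sin θ − e = -22.497395 − 17 = -39.497395
x = r cos θ + √(L² − h²) = 4.781969 + 192.999885 = 197.781854

197.7819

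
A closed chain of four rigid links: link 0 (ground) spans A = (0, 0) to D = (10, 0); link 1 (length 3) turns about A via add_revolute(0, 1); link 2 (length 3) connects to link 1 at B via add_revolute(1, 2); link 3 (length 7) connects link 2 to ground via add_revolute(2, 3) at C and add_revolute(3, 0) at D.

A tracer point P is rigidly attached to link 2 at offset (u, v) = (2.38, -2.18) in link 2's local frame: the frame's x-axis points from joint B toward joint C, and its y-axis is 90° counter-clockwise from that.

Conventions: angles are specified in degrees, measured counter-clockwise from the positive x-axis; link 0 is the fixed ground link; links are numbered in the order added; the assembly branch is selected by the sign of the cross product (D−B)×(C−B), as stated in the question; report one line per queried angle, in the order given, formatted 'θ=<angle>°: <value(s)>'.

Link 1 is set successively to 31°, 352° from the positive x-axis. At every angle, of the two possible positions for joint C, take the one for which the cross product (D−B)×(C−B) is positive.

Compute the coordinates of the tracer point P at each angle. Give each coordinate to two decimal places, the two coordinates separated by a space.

A=(0,0), D=(10.00,0)
θ=31°: B = A + 3.00·(cos31°, sin31°) = (2.5715, 1.5451)
θ=31°: |BD| = 7.5875
θ=31°: circle(B,3.00) ∩ circle(D,7.00): a=1.1578, h=2.7676
θ=31°:   candidates: C₊=(4.2687,4.0189) cross=20.999; C₋=(3.1415,-1.4002) cross=-20.999
θ=31°:   branch + wants cross > 0 → take C=(4.2687,4.0189) (cross=20.999)
θ=31°: ex = (C−B)/|BC| = (0.5657,0.8246); ey = (-0.8246,0.5657)
θ=31°: P = B + 2.38·ex + -2.18·ey = (5.7155,2.2744)
θ=352°: B = A + 3.00·(cos352°, sin352°) = (2.9708, -0.4175)
θ=352°: |BD| = 7.0416
θ=352°: circle(B,3.00) ∩ circle(D,7.00): a=0.6805, h=2.9218
θ=352°:   candidates: C₊=(3.4769,2.5395) cross=20.574; C₋=(3.8234,-3.2938) cross=-20.574
θ=352°:   branch + wants cross > 0 → take C=(3.4769,2.5395) (cross=20.574)
θ=352°: ex = (C−B)/|BC| = (0.1687,0.9857); ey = (-0.9857,0.1687)
θ=352°: P = B + 2.38·ex + -2.18·ey = (5.5211,1.5606)

θ=31°: 5.72 2.27
θ=352°: 5.52 1.56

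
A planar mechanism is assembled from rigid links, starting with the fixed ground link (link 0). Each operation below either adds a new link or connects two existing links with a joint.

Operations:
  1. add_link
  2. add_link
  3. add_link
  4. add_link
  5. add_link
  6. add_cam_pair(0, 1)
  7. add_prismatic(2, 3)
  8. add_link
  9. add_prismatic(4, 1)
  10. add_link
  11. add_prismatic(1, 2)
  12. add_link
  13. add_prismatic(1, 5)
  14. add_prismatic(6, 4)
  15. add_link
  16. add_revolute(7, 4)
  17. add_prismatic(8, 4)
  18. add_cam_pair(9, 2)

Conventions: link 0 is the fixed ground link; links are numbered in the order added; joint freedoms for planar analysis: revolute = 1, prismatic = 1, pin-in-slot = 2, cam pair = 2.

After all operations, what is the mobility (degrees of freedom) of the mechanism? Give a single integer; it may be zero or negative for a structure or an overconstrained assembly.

link 0 = ground. State L|J1|J2 = 1|0|0
+link1  2|0|0
+link2  3|0|0
+link3  4|0|0
+link4  5|0|0
+link5  6|0|0
C(0,1) f=2→J2  6|0|1
P(2,3) f=1→J1  6|1|1
+link6  7|1|1
P(4,1) f=1→J1  7|2|1
+link7  8|2|1
P(1,2) f=1→J1  8|3|1
+link8  9|3|1
P(1,5) f=1→J1  9|4|1
P(6,4) f=1→J1  9|5|1
+link9  10|5|1
R(7,4) f=1→J1  10|6|1
P(8,4) f=1→J1  10|7|1
C(9,2) f=2→J2  10|7|2
M = 3(10−1)−2·7−2 = 27−14−2 = 11

M = 11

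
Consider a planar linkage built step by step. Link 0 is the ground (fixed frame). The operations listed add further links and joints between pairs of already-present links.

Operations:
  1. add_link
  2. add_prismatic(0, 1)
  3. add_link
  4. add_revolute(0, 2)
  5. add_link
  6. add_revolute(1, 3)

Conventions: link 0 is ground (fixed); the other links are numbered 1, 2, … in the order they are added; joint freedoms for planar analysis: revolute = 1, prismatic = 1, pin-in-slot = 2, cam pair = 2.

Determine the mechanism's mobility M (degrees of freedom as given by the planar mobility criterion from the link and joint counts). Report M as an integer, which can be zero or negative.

ground; <1,0,0>
#1 <2,0,0>
P:0↔1 J1 <2,1,0>
#2 <3,1,0>
R:0↔2 J1 <3,2,0>
#3 <4,2,0>
R:1↔3 J1 <4,3,0>
3×3 − 2×3 − 1×0 = 3

M = 3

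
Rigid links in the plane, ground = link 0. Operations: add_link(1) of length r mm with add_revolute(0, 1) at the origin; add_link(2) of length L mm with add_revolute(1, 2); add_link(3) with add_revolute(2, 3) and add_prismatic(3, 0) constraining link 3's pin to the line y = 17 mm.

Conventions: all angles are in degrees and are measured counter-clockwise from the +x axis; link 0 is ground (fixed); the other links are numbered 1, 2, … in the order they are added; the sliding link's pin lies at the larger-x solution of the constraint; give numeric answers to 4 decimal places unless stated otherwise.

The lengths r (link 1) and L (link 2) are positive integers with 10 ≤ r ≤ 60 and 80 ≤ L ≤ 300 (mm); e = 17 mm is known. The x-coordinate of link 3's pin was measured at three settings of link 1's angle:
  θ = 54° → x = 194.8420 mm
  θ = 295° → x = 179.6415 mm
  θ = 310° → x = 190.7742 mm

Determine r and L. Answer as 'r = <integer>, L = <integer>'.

constraint per measurement: (x − r cos θ)² + (r sin θ − e)² = L²
subtracting the θ₁ and θ₂ equations cancels the r² and L² terms:
r = (x₁² − x₂²) / (2[(x₁cos θ₁ + e sin θ₁) − (x₂cos θ₂ + e sin θ₂)]) = 41.9999 → r = 42
L² = (x₁ − r cos θ₁)² + (r sin θ₁ − e)² = 29241.0073 → L = 171.0000 → L = 171
check at θ₃=310°: x = 190.7742 (printed 190.7742) ✓

r = 42, L = 171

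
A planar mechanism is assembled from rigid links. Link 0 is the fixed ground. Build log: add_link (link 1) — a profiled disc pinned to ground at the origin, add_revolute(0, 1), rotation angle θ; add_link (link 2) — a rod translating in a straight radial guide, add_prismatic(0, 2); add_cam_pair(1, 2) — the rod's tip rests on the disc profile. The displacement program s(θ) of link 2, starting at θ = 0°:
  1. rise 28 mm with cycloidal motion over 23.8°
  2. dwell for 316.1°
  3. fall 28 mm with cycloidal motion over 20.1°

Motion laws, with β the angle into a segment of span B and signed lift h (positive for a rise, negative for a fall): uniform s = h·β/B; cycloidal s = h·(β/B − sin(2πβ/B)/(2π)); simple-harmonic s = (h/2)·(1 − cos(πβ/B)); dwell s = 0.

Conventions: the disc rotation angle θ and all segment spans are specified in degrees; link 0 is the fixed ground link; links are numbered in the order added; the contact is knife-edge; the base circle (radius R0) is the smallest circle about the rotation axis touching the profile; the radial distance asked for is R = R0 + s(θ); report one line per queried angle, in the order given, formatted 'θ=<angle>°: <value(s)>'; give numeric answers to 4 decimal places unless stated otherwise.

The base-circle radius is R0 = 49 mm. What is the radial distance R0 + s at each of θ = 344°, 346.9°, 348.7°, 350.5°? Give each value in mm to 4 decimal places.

seg 1 [0°–23.8°] cycloidal, h=28: full span → s += 28 → s = 28.0000
seg 2 [23.8°–339.9°] dwell: s stays 28.0000
seg 3 [339.9°–360°] cycloidal, h=-28: θ=344° here. β=4.1, B=20.1. -28·(0.2040 − sin(2π·0.2040)/(2π)) = -1.4401 → s = 26.5599
seg 3 [339.9°–360°] cycloidal, h=-28: θ=346.9° here. β=7, B=20.1. -28·(0.3483 − sin(2π·0.3483)/(2π)) = -6.1175 → s = 21.8825
seg 3 [339.9°–360°] cycloidal, h=-28: θ=348.7° here. β=8.8, B=20.1. -28·(0.4378 − sin(2π·0.4378)/(2π)) = -10.5614 → s = 17.4386
seg 3 [339.9°–360°] cycloidal, h=-28: θ=350.5° here. β=10.6, B=20.1. -28·(0.5274 − sin(2π·0.5274)/(2π)) = -15.5286 → s = 12.4714
θ=344°: R = R0 + s = 49 + 26.5599 = 75.5599
θ=346.9°: R = R0 + s = 49 + 21.8825 = 70.8825
θ=348.7°: R = R0 + s = 49 + 17.4386 = 66.4386
θ=350.5°: R = R0 + s = 49 + 12.4714 = 61.4714

θ=344°: 75.5599
θ=346.9°: 70.8825
θ=348.7°: 66.4386
θ=350.5°: 61.4714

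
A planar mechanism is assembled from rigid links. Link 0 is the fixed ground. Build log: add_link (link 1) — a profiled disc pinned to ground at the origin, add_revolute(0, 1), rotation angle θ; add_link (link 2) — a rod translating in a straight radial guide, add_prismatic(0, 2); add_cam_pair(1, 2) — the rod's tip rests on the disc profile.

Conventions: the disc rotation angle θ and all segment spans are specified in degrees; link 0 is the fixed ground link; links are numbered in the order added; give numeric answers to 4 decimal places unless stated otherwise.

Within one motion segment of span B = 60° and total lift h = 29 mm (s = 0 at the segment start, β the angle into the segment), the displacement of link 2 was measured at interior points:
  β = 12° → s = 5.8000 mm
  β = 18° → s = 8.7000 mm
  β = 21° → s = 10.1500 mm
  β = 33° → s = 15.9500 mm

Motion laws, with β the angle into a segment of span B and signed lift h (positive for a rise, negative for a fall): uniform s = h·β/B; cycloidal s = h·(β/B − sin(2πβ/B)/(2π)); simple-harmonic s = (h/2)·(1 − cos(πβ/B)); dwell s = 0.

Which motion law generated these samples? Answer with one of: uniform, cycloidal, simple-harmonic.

candidates at β/B = r: uniform s = h·r (linear in β); cycloidal s = h·(r − sin(2πr)/(2π)); simple-harmonic s = (h/2)(1 − cos(πr))
β=12°: printed 5.8000 | uniform 5.8000, cycloidal 1.4104, simple-harmonic 2.7693
β=18°: printed 8.7000 | uniform 8.7000, cycloidal 4.3104, simple-harmonic 5.9771
β=21°: printed 10.1500 | uniform 10.1500, cycloidal 6.4160, simple-harmonic 7.9171
β=33°: printed 15.9500 | uniform 15.9500, cycloidal 17.3763, simple-harmonic 16.7683
only one law matches every sample → uniform

uniform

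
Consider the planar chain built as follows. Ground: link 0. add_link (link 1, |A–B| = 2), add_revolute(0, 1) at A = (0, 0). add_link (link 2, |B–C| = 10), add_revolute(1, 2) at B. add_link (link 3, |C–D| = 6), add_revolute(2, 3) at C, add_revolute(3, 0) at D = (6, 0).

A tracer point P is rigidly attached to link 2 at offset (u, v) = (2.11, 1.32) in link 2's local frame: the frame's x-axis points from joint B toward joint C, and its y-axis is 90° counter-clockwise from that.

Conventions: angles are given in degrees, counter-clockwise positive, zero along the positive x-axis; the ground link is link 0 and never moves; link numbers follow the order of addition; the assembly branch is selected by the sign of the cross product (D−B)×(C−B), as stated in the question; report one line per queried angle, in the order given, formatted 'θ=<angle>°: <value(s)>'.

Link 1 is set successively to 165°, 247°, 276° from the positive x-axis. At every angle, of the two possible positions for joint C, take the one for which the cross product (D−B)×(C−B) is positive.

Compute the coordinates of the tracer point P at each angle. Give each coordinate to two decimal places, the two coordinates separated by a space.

A=(0,0), D=(6.00,0)
θ=165°: B = A + 2.00·(cos165°, sin165°) = (-1.9319, 0.5176)
θ=165°: |BD| = 7.9487
θ=165°: circle(B,10.00) ∩ circle(D,6.00): a=8.0002, h=5.9998
θ=165°:   candidates: C₊=(6.4421,5.9837) cross=47.691; C₋=(5.6606,-5.9904) cross=-47.691
θ=165°:   branch + wants cross > 0 → take C=(6.4421,5.9837) (cross=47.691)
θ=165°: ex = (C−B)/|BC| = (0.8374,0.5466); ey = (-0.5466,0.8374)
θ=165°: P = B + 2.11·ex + 1.32·ey = (-0.8865,2.7763)
θ=247°: B = A + 2.00·(cos247°, sin247°) = (-0.7815, -1.8410)
θ=247°: |BD| = 7.0269
θ=247°: circle(B,10.00) ∩ circle(D,6.00): a=8.0674, h=5.9091
θ=247°:   candidates: C₊=(5.4560,5.9753) cross=41.523; C₋=(8.5523,-5.4301) cross=-41.523
θ=247°:   branch + wants cross > 0 → take C=(5.4560,5.9753) (cross=41.523)
θ=247°: ex = (C−B)/|BC| = (0.6237,0.7816); ey = (-0.7816,0.6237)
θ=247°: P = B + 2.11·ex + 1.32·ey = (-0.4971,0.6316)
θ=276°: B = A + 2.00·(cos276°, sin276°) = (0.2091, -1.9890)
θ=276°: |BD| = 6.1230
θ=276°: circle(B,10.00) ∩ circle(D,6.00): a=8.2877, h=5.5959
θ=276°:   candidates: C₊=(6.2295,5.9956) cross=34.264; C₋=(9.8651,-4.5892) cross=-34.264
θ=276°:   branch + wants cross > 0 → take C=(6.2295,5.9956) (cross=34.264)
θ=276°: ex = (C−B)/|BC| = (0.6020,0.7985); ey = (-0.7985,0.6020)
θ=276°: P = B + 2.11·ex + 1.32·ey = (0.4254,0.4904)

θ=165°: -0.89 2.78
θ=247°: -0.50 0.63
θ=276°: 0.43 0.49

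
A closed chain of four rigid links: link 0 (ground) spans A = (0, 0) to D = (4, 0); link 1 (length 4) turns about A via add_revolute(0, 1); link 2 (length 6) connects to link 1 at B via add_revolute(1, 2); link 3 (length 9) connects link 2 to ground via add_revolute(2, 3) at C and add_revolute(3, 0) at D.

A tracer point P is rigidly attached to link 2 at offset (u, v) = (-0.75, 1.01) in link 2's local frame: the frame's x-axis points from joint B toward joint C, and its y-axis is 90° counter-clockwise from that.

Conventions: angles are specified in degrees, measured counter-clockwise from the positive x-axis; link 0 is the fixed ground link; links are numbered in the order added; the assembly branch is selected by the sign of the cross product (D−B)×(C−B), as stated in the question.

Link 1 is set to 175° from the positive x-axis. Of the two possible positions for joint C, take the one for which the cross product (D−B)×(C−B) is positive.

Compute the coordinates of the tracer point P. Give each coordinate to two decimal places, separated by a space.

A=(0,0), D=(4.00,0)
B = A + 4.00·(cos175°, sin175°) = (-3.9848, 0.3486)
|BD| = 7.9924
circle(B,6.00) ∩ circle(D,9.00): a=1.1810, h=5.8826
  candidates: C₊=(-2.5483,6.1741) cross=47.016; C₋=(-3.0615,-5.5799) cross=-47.016
  branch + wants cross > 0 → take C=(-2.5483,6.1741) (cross=47.016)
ex = (C−B)/|BC| = (0.2394,0.9709); ey = (-0.9709,0.2394)
P = B + -0.75·ex + 1.01·ey = (-5.1450,-0.1378)

-5.14 -0.14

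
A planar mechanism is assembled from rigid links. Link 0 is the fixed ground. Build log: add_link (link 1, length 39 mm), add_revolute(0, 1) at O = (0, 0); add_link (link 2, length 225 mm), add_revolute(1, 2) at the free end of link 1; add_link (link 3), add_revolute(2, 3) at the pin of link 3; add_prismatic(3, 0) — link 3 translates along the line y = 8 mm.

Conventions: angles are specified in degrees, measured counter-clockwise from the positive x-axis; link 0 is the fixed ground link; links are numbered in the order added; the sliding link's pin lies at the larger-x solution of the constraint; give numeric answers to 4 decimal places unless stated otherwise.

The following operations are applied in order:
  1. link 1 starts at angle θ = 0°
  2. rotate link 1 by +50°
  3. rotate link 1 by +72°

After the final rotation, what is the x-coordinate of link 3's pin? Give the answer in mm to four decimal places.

geometry: r = 39 mm, L = 225 mm, e = 8 mm; θ starts at 0°
rotate link 1 by +50°: θ ← 0° +50° = 50°
rotate link 1 by +72°: θ ← 50° +72° = 122°
crank pin P = (r cos θ, r sin θ) = (-20.666851, 33.073876)
h = r sin θ − e = 33.073876 − 8 = 25.073876
x = r cos θ + √(L² − h²) = -20.666851 + 223.598526 = 202.931675

202.9317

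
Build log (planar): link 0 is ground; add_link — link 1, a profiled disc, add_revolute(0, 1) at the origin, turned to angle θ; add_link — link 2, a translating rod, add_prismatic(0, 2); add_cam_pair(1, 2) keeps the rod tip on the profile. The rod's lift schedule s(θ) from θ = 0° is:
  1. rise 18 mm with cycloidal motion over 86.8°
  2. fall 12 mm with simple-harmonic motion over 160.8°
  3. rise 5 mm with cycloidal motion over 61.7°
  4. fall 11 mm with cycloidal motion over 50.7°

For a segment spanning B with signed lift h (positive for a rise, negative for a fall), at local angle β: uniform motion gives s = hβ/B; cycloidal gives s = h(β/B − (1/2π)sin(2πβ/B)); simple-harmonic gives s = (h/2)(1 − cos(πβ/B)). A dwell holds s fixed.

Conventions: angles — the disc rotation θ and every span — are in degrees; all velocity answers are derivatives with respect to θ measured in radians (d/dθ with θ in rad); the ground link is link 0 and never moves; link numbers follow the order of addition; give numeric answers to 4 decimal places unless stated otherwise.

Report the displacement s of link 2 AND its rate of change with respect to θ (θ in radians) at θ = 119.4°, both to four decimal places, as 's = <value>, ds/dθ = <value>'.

seg 1 [0°–86.8°] cycloidal, h=18: full span → s += 18 → s = 18.0000
seg 2 [86.8°–247.6°] simple-harmonic, h=-12: θ=119.4° here. β=32.6, B=160.8. -12/2·(1 − cos(π·0.2027)) = -1.1764 → s = 16.8236
velocity in seg [86.8°–247.6°] (simple-harmonic), θ in radians: β = 32.6° = 0.5690 rad, B = 160.8° = 2.8065 rad; ds/dθ = (πh/(2B)) sin(πβ/B) = (π·(-12)/(2·2.8065)) sin(π·0.2027) = -3.994375 mm/rad

s = 16.8236, ds/dθ = -3.9944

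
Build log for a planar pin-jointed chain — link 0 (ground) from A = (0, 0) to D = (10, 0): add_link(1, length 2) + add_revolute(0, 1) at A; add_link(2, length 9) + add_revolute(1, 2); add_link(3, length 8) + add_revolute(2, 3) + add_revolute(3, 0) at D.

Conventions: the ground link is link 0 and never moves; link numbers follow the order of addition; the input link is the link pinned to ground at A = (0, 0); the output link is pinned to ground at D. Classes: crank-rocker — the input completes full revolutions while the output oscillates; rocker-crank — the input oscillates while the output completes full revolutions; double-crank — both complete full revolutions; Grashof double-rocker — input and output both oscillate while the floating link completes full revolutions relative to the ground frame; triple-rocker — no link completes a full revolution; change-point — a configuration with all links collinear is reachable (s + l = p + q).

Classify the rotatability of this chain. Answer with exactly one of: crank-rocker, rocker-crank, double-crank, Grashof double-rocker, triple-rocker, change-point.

lengths: ground=10, input=2, coupler=9, output=8
sorted: s=2 (shortest), l=10 (longest), p+q=17
s + l = 12 vs p + q = 17
s + l < p + q (Grashof) with shortest = input link → crank-rocker

crank-rocker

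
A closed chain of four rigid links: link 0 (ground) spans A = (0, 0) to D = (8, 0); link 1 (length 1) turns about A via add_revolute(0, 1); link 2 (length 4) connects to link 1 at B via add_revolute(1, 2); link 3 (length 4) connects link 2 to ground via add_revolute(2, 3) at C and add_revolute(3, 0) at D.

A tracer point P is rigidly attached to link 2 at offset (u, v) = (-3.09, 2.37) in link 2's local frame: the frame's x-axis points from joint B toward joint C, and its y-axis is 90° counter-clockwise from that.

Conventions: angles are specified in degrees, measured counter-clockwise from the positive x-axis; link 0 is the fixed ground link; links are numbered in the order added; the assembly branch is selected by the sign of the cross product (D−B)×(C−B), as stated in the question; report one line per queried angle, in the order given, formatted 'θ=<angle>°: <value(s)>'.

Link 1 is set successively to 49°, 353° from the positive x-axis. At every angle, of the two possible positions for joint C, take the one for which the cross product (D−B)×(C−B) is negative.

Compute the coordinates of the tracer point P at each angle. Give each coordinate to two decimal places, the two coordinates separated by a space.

A=(0,0), D=(8.00,0)
θ=49°: B = A + 1.00·(cos49°, sin49°) = (0.6561, 0.7547)
θ=49°: |BD| = 7.3826
θ=49°: circle(B,4.00) ∩ circle(D,4.00): a=3.6913, h=1.5409
θ=49°:   candidates: C₊=(4.4855,1.9101) cross=11.376; C₋=(4.1705,-1.1554) cross=-11.376
θ=49°:   branch - wants cross < 0 → take C=(4.1705,-1.1554) (cross=-11.376)
θ=49°: ex = (C−B)/|BC| = (0.8786,-0.4775); ey = (0.4775,0.8786)
θ=49°: P = B + -3.09·ex + 2.37·ey = (-0.9271,4.3126)
θ=353°: B = A + 1.00·(cos353°, sin353°) = (0.9925, -0.1219)
θ=353°: |BD| = 7.0085
θ=353°: circle(B,4.00) ∩ circle(D,4.00): a=3.5043, h=1.9288
θ=353°:   candidates: C₊=(4.4627,1.8676) cross=13.518; C₋=(4.5298,-1.9894) cross=-13.518
θ=353°:   branch - wants cross < 0 → take C=(4.5298,-1.9894) (cross=-13.518)
θ=353°: ex = (C−B)/|BC| = (0.8843,-0.4669); ey = (0.4669,0.8843)
θ=353°: P = B + -3.09·ex + 2.37·ey = (-0.6335,3.4166)

θ=49°: -0.93 4.31
θ=353°: -0.63 3.42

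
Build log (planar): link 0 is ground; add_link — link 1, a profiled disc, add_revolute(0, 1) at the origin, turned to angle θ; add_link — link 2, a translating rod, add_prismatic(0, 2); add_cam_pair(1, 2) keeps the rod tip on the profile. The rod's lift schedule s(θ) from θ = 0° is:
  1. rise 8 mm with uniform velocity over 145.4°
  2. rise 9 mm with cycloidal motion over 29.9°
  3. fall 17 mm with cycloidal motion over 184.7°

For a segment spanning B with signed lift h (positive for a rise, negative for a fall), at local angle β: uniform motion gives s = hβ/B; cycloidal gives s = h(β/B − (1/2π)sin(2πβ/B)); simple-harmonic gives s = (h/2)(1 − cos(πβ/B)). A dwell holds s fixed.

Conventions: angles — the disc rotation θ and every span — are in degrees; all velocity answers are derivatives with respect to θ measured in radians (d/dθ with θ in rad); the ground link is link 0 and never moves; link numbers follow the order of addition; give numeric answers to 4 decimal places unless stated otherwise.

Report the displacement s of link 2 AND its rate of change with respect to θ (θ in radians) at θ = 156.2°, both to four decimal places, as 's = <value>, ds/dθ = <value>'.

seg 1 [0°–145.4°] uniform, h=8: full span → s += 8 → s = 8.0000
seg 2 [145.4°–175.3°] cycloidal, h=9: θ=156.2° here. β=10.8, B=29.9. 9·(0.3612 − sin(2π·0.3612)/(2π)) = 2.1541 → s = 10.1541
velocity in seg [145.4°–175.3°] (cycloidal), θ in radians: β = 10.8° = 0.1885 rad, B = 29.9° = 0.5219 rad; ds/dθ = (h/B)(1 − cos(2πβ/B)) = (9/0.5219)(1 − cos(2π·0.3612)) = 28.339588 mm/rad

s = 10.1541, ds/dθ = 28.3396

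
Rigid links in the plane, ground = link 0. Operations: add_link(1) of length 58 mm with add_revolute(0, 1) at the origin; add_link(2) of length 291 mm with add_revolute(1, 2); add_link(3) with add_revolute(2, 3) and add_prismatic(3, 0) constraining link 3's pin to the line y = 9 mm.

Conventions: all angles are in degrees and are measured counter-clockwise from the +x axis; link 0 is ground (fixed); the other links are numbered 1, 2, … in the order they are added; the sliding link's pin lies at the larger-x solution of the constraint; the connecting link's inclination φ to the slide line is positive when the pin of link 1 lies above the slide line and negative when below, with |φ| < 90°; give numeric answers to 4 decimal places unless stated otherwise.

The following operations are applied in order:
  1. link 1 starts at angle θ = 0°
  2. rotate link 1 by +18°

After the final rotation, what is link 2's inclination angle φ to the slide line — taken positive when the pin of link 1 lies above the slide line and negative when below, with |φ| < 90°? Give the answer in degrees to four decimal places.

geometry: r = 58 mm, L = 291 mm, e = 9 mm; θ starts at 0°
rotate link 1 by +18°: θ ← 0° +18° = 18°
h = r sin θ − e = 17.922986 − 9 = 8.922986
sin φ = h / L = 8.922986 / 291 = 0.03066318
φ = arcsin(0.03066318) = 1.757146°

1.7571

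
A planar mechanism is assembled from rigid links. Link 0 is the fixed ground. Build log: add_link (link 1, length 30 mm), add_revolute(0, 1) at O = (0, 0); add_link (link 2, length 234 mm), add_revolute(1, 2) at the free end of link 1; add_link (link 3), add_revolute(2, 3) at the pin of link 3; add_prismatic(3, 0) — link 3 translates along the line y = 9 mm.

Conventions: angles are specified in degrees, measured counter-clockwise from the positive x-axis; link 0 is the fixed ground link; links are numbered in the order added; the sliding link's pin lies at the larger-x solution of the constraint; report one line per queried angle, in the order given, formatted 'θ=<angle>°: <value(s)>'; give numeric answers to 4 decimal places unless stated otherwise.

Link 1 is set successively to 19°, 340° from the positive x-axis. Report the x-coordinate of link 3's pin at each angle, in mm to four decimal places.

geometry: r = 30 mm, L = 234 mm, e = 9 mm
θ=19°: crank pin P = (r cos θ, r sin θ) = (28.365557, 9.767045)
θ=19°: h = r sin θ − e = 9.767045 − 9 = 0.767045
θ=19°: x = r cos θ + √(L² − h²) = 28.365557 + 233.998743 = 262.364300
θ=340°: crank pin P = (r cos θ, r sin θ) = (28.190779, -10.260604)
θ=340°: h = r sin θ − e = -10.260604 − 9 = -19.260604
θ=340°: x = r cos θ + √(L² − h²) = 28.190779 + 233.205980 = 261.396759

θ=19°: 262.3643
θ=340°: 261.3968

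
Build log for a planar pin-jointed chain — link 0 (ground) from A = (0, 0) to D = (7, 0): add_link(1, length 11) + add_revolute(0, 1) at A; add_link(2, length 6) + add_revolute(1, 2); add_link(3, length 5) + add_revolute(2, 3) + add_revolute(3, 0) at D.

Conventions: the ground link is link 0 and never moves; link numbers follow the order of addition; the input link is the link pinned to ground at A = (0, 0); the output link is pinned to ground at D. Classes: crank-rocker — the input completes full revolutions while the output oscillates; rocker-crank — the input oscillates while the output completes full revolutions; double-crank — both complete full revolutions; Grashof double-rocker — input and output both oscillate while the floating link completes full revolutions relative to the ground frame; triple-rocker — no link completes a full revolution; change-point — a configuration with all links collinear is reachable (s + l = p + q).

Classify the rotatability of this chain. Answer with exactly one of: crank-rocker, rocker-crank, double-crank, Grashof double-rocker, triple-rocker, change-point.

lengths: ground=7, input=11, coupler=6, output=5
sorted: s=5 (shortest), l=11 (longest), p+q=13
s + l = 16 vs p + q = 13
s + l > p + q → non-Grashof → no link fully rotates → triple-rocker

triple-rocker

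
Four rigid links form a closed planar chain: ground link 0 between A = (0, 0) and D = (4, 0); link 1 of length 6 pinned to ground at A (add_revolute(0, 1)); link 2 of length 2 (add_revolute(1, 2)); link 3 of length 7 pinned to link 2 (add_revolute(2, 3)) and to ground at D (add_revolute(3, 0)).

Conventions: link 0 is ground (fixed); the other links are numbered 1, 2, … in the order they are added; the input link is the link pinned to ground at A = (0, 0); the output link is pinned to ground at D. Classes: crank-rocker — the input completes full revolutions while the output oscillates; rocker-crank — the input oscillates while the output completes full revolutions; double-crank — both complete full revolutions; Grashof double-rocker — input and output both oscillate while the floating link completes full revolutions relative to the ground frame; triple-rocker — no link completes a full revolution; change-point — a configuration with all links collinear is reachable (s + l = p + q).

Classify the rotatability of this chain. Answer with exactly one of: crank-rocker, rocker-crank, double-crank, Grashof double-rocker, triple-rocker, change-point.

lengths: ground=4, input=6, coupler=2, output=7
sorted: s=2 (shortest), l=7 (longest), p+q=10
s + l = 9 vs p + q = 10
s + l < p + q (Grashof) with shortest = coupler link → Grashof double-rocker

Grashof double-rocker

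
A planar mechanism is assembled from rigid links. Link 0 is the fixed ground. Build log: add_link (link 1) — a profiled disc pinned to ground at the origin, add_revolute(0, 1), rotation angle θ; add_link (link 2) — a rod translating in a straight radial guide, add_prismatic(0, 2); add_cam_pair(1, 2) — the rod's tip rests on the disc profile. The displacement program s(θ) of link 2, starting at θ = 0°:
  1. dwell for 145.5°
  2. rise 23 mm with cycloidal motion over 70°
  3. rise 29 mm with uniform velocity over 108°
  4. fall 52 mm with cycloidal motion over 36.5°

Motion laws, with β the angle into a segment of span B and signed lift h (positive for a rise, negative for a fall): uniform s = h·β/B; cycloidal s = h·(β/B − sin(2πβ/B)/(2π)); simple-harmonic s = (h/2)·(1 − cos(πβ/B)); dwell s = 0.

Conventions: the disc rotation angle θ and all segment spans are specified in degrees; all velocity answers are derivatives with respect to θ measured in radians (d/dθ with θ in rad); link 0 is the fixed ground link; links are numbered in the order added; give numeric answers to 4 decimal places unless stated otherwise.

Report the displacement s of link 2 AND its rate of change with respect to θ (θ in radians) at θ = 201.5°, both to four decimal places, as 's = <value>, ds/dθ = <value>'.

seg 1 [0°–145.5°] dwell: s stays 0.0000
seg 2 [145.5°–215.5°] cycloidal, h=23: θ=201.5° here. β=56, B=70. 23·(0.8000 − sin(2π·0.8000)/(2π)) = 21.8814 → s = 21.8814
velocity in seg [145.5°–215.5°] (cycloidal), θ in radians: β = 56° = 0.9774 rad, B = 70° = 1.2217 rad; ds/dθ = (h/B)(1 − cos(2πβ/B)) = (23/1.2217)(1 − cos(2π·0.8000)) = 13.008278 mm/rad

s = 21.8814, ds/dθ = 13.0083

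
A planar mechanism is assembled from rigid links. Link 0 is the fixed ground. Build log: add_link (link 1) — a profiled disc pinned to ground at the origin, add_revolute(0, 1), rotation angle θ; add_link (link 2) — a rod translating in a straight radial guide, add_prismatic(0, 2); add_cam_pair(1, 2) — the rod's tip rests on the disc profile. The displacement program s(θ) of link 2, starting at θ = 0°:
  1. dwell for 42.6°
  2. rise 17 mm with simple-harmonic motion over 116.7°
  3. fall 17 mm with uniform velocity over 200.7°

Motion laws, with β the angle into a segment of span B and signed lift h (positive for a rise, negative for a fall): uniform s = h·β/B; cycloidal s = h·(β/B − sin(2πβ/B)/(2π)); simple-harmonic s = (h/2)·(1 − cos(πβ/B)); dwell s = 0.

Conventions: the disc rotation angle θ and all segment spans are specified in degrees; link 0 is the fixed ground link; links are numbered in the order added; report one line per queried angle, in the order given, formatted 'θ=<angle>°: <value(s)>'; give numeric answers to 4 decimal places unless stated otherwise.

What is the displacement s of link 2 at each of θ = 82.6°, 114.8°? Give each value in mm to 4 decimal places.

seg 1 [0°–42.6°] dwell: s stays 0.0000
seg 2 [42.6°–159.3°] simple-harmonic, h=17: θ=82.6° here. β=40, B=116.7. 17/2·(1 − cos(π·0.3428)) = 4.4698 → s = 4.4698
seg 2 [42.6°–159.3°] simple-harmonic, h=17: θ=114.8° here. β=72.2, B=116.7. 17/2·(1 − cos(π·0.6187)) = 11.5963 → s = 11.5963

θ=82.6°: 4.4698
θ=114.8°: 11.5963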